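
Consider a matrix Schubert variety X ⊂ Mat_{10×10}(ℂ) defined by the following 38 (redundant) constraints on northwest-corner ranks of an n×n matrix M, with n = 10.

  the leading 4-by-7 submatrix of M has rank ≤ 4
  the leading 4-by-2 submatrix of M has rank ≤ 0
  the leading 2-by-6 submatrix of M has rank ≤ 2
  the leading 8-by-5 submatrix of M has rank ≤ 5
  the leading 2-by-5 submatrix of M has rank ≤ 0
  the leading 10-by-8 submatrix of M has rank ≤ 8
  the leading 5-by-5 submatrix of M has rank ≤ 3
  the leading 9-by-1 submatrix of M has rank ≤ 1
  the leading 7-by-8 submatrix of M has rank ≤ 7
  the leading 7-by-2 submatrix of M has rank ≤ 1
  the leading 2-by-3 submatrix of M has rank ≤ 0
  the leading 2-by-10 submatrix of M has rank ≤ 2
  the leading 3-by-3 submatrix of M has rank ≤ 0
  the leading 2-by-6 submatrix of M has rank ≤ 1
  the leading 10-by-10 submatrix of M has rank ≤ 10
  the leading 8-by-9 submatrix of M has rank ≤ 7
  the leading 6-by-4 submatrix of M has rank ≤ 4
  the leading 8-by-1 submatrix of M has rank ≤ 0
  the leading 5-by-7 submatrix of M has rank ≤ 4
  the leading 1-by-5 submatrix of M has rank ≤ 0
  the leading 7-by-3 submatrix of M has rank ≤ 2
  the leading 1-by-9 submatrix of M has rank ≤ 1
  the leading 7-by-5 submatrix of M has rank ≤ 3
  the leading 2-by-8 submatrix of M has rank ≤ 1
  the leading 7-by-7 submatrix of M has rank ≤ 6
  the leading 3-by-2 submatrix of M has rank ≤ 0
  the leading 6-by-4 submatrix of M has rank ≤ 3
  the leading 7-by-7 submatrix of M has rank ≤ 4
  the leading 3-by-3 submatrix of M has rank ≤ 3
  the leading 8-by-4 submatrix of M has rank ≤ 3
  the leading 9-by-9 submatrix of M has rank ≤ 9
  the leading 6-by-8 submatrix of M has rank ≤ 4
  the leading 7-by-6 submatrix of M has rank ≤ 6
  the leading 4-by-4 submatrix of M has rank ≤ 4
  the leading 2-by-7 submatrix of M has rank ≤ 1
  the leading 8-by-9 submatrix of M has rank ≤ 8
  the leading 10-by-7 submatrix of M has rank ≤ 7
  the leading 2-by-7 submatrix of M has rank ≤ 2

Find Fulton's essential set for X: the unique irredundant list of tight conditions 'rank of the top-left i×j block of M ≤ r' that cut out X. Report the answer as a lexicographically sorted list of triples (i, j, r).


Reconstructing r_w from the 38 given conditions:

  i=1: 0 0 0 0 0 1 1 1 1 1
  i=2: 0 0 0 0 0 1 1 1 2 2
  i=3: 0 0 0 1 1 2 2 2 3 3
  i=4: 0 0 1 2 2 3 3 3 4 4
  i=5: 0 1 2 3 3 4 4 4 5 5
  i=6: 0 1 2 3 3 4 4 4 5 6
  i=7: 0 1 2 3 3 4 4 5 6 7
  i=8: 0 1 2 3 4 5 5 6 7 8
  i=9: 1 2 3 4 5 6 6 7 8 9
  i=10: 1 2 3 4 5 6 7 8 9 10

so w = (6, 9, 4, 3, 2, 10, 8, 5, 1, 7).

8 SE-corners of the 26-cell Rothe diagram give Ess(w):

[(2, 5, 0), (2, 8, 1), (3, 3, 0), (4, 2, 0), (6, 8, 4), (7, 5, 3), (7, 7, 4), (8, 1, 0)]


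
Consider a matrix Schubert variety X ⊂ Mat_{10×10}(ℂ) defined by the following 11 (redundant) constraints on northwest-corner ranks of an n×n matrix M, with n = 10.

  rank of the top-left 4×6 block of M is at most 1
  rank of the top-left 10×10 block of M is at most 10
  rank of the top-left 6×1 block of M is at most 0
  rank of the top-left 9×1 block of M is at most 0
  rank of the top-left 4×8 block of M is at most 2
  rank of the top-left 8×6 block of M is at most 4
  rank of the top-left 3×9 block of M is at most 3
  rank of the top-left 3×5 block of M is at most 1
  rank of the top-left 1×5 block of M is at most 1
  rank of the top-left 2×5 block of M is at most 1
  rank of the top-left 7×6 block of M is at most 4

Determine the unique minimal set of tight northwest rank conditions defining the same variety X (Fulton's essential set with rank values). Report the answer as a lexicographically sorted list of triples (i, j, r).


Rank table r_w(10×10) implied by the 11 constraints:

  R[1]: 0 | 1 | 1 | 1 | 1 | 1 | 1 | 1 | 1 | 1
  R[2]: 0 | 1 | 1 | 1 | 1 | 1 | 2 | 2 | 2 | 2
  R[3]: 0 | 1 | 1 | 1 | 1 | 1 | 2 | 2 | 3 | 3
  R[4]: 0 | 1 | 1 | 1 | 1 | 1 | 2 | 2 | 3 | 4
  R[5]: 0 | 1 | 2 | 2 | 2 | 2 | 3 | 3 | 4 | 5
  R[6]: 0 | 1 | 2 | 3 | 3 | 3 | 4 | 4 | 5 | 6
  R[7]: 0 | 1 | 2 | 3 | 4 | 4 | 5 | 5 | 6 | 7
  R[8]: 0 | 1 | 2 | 3 | 4 | 4 | 5 | 6 | 7 | 8
  R[9]: 0 | 1 | 2 | 3 | 4 | 5 | 6 | 7 | 8 | 9
  R[10]: 1 | 2 | 3 | 4 | 5 | 6 | 7 | 8 | 9 | 10

hence w(1..10) = (2, 7, 9, 10, 3, 4, 5, 8, 6, 1).

Rothe diagram D(w) (24 cells), 4 SE-corners (essential conditions):

[(4, 6, 1), (4, 8, 2), (8, 6, 4), (9, 1, 0)]


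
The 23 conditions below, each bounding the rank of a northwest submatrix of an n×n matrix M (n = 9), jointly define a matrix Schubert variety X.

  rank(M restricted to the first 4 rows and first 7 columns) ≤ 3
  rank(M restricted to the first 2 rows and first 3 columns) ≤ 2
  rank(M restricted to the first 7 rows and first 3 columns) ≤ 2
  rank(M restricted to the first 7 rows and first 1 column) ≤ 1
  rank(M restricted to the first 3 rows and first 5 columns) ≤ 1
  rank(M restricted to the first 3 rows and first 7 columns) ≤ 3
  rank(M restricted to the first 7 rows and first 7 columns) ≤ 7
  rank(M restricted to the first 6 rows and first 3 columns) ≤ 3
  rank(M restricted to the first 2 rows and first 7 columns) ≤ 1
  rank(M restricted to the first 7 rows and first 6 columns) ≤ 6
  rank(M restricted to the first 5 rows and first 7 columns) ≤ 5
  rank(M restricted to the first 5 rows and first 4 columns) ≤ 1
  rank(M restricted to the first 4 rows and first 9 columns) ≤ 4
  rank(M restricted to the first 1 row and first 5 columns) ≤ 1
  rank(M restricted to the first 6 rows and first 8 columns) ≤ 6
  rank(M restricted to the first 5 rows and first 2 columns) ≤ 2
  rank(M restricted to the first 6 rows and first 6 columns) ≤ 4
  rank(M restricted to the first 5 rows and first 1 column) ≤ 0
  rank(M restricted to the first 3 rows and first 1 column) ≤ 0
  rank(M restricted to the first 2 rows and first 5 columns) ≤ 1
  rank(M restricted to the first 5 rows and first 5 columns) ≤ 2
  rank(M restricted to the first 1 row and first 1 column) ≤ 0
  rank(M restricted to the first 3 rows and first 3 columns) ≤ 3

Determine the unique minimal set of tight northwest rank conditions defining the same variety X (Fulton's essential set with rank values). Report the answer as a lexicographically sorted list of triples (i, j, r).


Rank table r_w(9×9) implied by the 23 constraints:

  row 1: 0, 1, 1, 1, 1, 1, 1, 1, 1
  row 2: 0, 1, 1, 1, 1, 1, 1, 2, 2
  row 3: 0, 1, 1, 1, 1, 2, 2, 3, 3
  row 4: 0, 1, 1, 1, 2, 3, 3, 4, 4
  row 5: 0, 1, 1, 1, 2, 3, 4, 5, 5
  row 6: 1, 2, 2, 2, 3, 4, 5, 6, 6
  row 7: 1, 2, 2, 3, 4, 5, 6, 7, 7
  row 8: 1, 2, 3, 4, 5, 6, 7, 8, 8
  row 9: 1, 2, 3, 4, 5, 6, 7, 8, 9

hence w(1..9) = (2, 8, 6, 5, 7, 1, 4, 3, 9).

ℓ(w)=18; the 5 essential cells (i,j,r):

[(2, 7, 1), (3, 5, 1), (5, 1, 0), (5, 4, 1), (7, 3, 2)]


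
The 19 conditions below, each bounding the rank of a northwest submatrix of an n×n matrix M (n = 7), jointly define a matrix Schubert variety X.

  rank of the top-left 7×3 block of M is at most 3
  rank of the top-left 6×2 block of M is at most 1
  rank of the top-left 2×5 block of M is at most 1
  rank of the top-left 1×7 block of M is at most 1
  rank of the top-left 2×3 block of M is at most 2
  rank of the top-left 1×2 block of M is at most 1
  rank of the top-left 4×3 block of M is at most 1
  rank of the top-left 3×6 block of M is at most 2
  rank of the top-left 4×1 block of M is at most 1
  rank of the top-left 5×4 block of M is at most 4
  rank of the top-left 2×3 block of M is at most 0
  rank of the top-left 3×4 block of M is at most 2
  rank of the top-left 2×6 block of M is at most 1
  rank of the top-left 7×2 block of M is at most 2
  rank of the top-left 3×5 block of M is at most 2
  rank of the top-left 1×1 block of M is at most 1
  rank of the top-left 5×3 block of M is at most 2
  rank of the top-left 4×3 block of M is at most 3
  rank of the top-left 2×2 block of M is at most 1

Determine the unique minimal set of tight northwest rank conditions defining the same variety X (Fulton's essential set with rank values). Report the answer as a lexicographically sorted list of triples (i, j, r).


The tightest implied rank at each (i,j), from the 19 conditions:

  0  0  0  1  1  1  1
  0  0  0  1  1  1  2
  1  1  1  2  2  2  3
  1  1  1  2  3  3  4
  1  1  2  3  4  4  5
  1  1  2  3  4  5  6
  1  2  3  4  5  6  7

second differences of R give the permutation w = (4, 7, 1, 5, 3, 6, 2).

Rothe diagram D(w) (12 cells), 4 SE-corners (essential conditions):

[(2, 3, 0), (2, 6, 1), (4, 3, 1), (6, 2, 1)]


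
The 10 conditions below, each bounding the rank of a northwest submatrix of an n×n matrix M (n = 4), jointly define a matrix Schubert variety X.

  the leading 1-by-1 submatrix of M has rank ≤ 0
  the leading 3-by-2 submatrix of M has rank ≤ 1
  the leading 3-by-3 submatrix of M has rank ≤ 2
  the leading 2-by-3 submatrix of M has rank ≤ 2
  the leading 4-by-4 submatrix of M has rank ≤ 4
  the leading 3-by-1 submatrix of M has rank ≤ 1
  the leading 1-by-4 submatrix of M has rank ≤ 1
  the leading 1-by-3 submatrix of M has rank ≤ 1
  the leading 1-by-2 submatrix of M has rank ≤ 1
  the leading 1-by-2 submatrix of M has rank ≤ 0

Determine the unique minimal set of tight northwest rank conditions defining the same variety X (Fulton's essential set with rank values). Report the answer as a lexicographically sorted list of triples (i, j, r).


The tightest implied rank at each (i,j), from the 10 conditions:

  row 1: 0 0 1 1
  row 2: 1 1 2 2
  row 3: 1 1 2 3
  row 4: 1 2 3 4

giving w = (3, 1, 4, 2) via Δ²R.

|D(w)|=3, |Ess(w)|=2:

[(1, 2, 0), (3, 2, 1)]


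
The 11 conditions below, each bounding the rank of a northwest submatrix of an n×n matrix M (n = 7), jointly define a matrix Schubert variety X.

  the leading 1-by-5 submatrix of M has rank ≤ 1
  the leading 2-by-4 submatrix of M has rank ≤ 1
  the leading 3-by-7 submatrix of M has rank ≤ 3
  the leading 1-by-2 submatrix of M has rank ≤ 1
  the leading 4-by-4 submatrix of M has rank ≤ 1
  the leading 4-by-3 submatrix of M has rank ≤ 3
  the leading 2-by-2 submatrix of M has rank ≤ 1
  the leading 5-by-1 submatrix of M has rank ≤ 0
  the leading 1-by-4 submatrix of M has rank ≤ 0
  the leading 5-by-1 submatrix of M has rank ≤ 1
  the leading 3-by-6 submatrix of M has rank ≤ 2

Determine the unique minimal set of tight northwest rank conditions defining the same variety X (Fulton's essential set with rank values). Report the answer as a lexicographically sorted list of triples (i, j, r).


Reconstructing r_w from the 11 given conditions:

  row 1: 0, 0, 0, 0, 1, 1, 1
  row 2: 0, 1, 1, 1, 2, 2, 2
  row 3: 0, 1, 1, 1, 2, 2, 3
  row 4: 0, 1, 1, 1, 2, 3, 4
  row 5: 0, 1, 2, 2, 3, 4, 5
  row 6: 1, 2, 3, 3, 4, 5, 6
  row 7: 1, 2, 3, 4, 5, 6, 7

the unique w with this rank table is (5, 2, 7, 6, 3, 1, 4).

D(w) has 13 cells with 4 SE-corners; essential set:

[(1, 4, 0), (3, 6, 2), (4, 4, 1), (5, 1, 0)]


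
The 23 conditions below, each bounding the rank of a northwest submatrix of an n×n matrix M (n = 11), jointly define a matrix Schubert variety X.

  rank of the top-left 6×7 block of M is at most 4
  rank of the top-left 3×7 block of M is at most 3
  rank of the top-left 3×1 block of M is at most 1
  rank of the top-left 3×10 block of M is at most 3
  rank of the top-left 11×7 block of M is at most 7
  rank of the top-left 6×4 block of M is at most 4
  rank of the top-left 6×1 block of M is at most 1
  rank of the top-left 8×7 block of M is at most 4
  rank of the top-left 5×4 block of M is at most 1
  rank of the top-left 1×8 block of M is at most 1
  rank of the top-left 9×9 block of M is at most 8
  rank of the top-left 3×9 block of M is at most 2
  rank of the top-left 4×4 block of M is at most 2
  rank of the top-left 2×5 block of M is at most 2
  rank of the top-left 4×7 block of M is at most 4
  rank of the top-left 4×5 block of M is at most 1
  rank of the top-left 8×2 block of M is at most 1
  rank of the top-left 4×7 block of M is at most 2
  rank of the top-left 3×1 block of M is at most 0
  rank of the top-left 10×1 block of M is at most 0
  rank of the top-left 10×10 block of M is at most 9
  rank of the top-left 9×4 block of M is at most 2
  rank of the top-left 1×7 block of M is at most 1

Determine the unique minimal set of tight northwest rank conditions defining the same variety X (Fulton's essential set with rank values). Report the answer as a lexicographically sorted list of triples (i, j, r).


The tightest implied rank at each (i,j), from the 23 conditions:

  R[1]: 0, 1, 1, 1, 1, 1, 1, 1, 1, 1, 1
  R[2]: 0, 1, 1, 1, 1, 2, 2, 2, 2, 2, 2
  R[3]: 0, 1, 1, 1, 1, 2, 2, 2, 2, 3, 3
  R[4]: 0, 1, 1, 1, 1, 2, 2, 3, 3, 4, 4
  R[5]: 0, 1, 1, 1, 2, 3, 3, 4, 4, 5, 5
  R[6]: 0, 1, 2, 2, 3, 4, 4, 5, 5, 6, 6
  R[7]: 0, 1, 2, 2, 3, 4, 4, 5, 6, 7, 7
  R[8]: 0, 1, 2, 2, 3, 4, 4, 5, 6, 7, 8
  R[9]: 0, 1, 2, 2, 3, 4, 5, 6, 7, 8, 9
  R[10]: 0, 1, 2, 3, 4, 5, 6, 7, 8, 9, 10
  R[11]: 1, 2, 3, 4, 5, 6, 7, 8, 9, 10, 11

reading off 1-entries of Δ²R: w = (2, 6, 10, 8, 5, 3, 9, 11, 7, 4, 1).

Rothe diagram D(w) (30 cells), 7 SE-corners (essential conditions):

[(3, 9, 2), (4, 5, 1), (4, 7, 2), (5, 4, 1), (8, 7, 4), (9, 4, 2), (10, 1, 0)]


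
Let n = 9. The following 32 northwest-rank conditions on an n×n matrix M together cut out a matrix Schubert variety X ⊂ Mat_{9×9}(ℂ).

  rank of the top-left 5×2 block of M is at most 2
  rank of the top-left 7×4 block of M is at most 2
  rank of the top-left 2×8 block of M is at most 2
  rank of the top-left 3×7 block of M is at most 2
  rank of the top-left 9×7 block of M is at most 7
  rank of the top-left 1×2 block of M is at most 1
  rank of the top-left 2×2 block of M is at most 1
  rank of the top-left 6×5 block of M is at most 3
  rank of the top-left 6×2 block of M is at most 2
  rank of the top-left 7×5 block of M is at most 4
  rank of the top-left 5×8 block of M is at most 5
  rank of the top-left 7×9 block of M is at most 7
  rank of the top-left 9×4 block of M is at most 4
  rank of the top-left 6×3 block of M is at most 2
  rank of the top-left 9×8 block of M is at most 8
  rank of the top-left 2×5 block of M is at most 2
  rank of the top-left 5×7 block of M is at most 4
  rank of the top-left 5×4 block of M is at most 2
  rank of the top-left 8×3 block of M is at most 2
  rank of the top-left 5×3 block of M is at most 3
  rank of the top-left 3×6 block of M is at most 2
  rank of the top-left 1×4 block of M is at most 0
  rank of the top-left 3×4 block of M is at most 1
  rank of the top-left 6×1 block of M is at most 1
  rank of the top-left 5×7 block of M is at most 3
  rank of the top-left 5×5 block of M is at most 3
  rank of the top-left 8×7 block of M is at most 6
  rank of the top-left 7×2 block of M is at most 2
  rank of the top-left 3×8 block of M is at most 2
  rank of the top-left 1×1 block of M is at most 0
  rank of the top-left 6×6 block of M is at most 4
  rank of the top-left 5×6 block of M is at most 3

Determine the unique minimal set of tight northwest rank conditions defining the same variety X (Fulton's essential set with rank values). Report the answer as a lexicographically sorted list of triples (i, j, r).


Computing R[i][j] = min implied NW-rank bound (n=9, 32 conditions):

  row 1: 0, 0, 0, 0, 1, 1, 1, 1, 1
  row 2: 1, 1, 1, 1, 2, 2, 2, 2, 2
  row 3: 1, 1, 1, 1, 2, 2, 2, 2, 3
  row 4: 1, 2, 2, 2, 3, 3, 3, 3, 4
  row 5: 1, 2, 2, 2, 3, 3, 3, 4, 5
  row 6: 1, 2, 2, 2, 3, 4, 4, 5, 6
  row 7: 1, 2, 2, 2, 3, 4, 5, 6, 7
  row 8: 1, 2, 2, 3, 4, 5, 6, 7, 8
  row 9: 1, 2, 3, 4, 5, 6, 7, 8, 9

reading off 1-entries of Δ²R: w = (5, 1, 9, 2, 8, 6, 7, 4, 3).

Rothe diagram D(w) (19 cells), 6 SE-corners (essential conditions):

[(1, 4, 0), (3, 4, 1), (3, 8, 2), (5, 7, 3), (7, 4, 2), (8, 3, 2)]


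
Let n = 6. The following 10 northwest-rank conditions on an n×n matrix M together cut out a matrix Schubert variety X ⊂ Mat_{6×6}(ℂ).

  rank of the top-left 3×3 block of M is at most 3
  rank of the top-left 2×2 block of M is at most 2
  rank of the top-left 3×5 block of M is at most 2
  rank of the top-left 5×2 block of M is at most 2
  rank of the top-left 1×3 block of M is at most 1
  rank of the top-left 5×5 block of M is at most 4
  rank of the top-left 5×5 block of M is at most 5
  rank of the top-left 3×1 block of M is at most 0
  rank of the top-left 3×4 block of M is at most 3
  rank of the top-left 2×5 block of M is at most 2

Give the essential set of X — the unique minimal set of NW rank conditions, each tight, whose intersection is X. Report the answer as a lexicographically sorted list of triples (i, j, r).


Computing R[i][j] = min implied NW-rank bound (n=6, 10 conditions):

  row 1: 0  1  1  1  1  1
  row 2: 0  1  2  2  2  2
  row 3: 0  1  2  2  2  3
  row 4: 1  2  3  3  3  4
  row 5: 1  2  3  4  4  5
  row 6: 1  2  3  4  5  6

second differences of R give the permutation w = (2, 3, 6, 1, 4, 5).

|D(w)|=5, |Ess(w)|=2:

[(3, 1, 0), (3, 5, 2)]


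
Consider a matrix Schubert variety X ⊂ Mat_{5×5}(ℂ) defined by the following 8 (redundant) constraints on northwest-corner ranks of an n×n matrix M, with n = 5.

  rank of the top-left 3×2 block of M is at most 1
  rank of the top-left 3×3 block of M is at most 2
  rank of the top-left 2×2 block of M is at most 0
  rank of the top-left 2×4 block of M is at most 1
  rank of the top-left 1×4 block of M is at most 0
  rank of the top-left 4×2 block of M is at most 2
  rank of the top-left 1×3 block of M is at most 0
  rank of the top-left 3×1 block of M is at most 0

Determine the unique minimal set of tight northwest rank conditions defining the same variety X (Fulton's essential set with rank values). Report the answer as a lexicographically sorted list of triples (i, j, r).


Rank table r_w(5×5) implied by the 8 constraints:

  0  0  0  0  1
  0  0  1  1  2
  0  1  2  2  3
  1  2  3  3  4
  1  2  3  4  5

the unique w with this rank table is (5, 3, 2, 1, 4).

Rothe diagram D(w) (7 cells), 3 SE-corners (essential conditions):

[(1, 4, 0), (2, 2, 0), (3, 1, 0)]


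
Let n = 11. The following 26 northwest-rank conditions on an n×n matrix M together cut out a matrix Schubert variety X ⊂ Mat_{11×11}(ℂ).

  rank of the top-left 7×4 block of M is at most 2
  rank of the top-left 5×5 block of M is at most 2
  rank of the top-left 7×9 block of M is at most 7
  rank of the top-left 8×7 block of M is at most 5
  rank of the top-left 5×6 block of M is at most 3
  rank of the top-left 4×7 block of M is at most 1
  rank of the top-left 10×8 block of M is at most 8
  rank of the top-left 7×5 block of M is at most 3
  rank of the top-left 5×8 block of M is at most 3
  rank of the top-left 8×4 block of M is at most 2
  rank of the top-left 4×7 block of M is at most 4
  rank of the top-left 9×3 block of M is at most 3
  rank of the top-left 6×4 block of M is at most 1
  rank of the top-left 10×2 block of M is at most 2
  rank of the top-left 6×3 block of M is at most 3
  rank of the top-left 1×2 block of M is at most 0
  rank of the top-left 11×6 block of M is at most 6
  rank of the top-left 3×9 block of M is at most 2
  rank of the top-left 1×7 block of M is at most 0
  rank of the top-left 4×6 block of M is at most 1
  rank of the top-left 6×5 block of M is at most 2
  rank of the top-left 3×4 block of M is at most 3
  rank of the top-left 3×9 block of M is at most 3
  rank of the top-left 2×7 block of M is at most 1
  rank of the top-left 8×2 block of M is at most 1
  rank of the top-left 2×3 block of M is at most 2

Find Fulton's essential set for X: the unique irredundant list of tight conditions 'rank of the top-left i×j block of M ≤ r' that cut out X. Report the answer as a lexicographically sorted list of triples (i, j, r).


The tightest implied rank at each (i,j), from the 26 conditions:

  0  0  0  0  0  0  0  1  1  1  1
  1  1  1  1  1  1  1  2  2  2  2
  1  1  1  1  1  1  1  2  2  3  3
  1  1  1  1  1  1  1  2  3  4  4
  1  1  1  1  2  2  2  3  4  5  5
  1  1  1  1  2  3  3  4  5  6  6
  1  1  2  2  3  4  4  5  6  7  7
  1  1  2  2  3  4  5  6  7  8  8
  1  2  3  3  4  5  6  7  8  9  9
  1  2  3  4  5  6  7  8  9  10  10
  1  2  3  4  5  6  7  8  9  10  11

second differences of R give the permutation w = (8, 1, 10, 9, 5, 6, 3, 7, 2, 4, 11).

|D(w)|=29, |Ess(w)|=6:

[(1, 7, 0), (3, 9, 2), (4, 7, 1), (6, 4, 1), (8, 2, 1), (8, 4, 2)]


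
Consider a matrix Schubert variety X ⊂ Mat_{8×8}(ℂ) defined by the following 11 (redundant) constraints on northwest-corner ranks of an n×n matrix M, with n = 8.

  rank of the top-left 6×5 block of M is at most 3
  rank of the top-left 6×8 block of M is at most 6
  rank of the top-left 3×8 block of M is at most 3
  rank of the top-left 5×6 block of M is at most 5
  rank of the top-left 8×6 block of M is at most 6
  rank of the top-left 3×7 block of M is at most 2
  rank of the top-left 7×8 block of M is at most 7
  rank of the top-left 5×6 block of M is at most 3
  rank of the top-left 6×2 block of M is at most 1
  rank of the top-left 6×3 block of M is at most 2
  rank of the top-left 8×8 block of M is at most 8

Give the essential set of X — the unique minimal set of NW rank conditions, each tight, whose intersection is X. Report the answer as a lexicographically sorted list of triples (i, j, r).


The tightest implied rank at each (i,j), from the 11 conditions:

  row 1: 1  1  1  1  1  1  1  1
  row 2: 1  1  2  2  2  2  2  2
  row 3: 1  1  2  2  2  2  2  3
  row 4: 1  1  2  3  3  3  3  4
  row 5: 1  1  2  3  3  3  4  5
  row 6: 1  1  2  3  3  4  5  6
  row 7: 1  2  3  4  4  5  6  7
  row 8: 1  2  3  4  5  6  7  8

reading off 1-entries of Δ²R: w = (1, 3, 8, 4, 7, 6, 2, 5).

Fulton essential set (4 of the 12 Rothe cells):

[(3, 7, 2), (5, 6, 3), (6, 2, 1), (6, 5, 3)]


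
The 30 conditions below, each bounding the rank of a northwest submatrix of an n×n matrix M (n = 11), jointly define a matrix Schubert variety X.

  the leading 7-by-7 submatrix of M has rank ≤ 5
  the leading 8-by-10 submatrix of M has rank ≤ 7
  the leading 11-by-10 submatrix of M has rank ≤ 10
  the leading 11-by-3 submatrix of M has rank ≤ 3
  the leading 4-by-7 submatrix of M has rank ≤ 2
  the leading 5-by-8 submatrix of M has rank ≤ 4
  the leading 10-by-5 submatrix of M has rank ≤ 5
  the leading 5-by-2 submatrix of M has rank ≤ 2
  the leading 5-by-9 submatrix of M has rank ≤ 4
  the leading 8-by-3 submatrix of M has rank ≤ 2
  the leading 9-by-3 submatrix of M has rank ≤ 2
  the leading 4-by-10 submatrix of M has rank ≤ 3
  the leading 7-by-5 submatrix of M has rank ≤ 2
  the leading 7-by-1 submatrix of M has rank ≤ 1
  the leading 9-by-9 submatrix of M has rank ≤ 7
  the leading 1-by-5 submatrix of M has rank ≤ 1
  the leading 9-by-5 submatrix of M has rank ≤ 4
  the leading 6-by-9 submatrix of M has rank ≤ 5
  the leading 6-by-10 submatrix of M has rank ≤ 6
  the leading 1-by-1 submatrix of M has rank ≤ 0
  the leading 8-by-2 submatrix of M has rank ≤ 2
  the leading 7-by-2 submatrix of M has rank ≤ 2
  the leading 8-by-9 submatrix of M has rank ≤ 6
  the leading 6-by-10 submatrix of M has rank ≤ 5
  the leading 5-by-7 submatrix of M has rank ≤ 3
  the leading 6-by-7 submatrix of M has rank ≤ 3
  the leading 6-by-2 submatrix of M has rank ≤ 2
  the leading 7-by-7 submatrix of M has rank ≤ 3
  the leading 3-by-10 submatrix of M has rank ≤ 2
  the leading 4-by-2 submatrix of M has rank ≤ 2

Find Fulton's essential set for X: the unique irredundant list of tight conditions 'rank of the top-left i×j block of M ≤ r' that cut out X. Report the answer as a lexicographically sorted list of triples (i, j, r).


Recovering R(i,j) via the rank-extension bound from the 30 conditions:

  i=1: 0  1  1  1  1  1  1  1  1  1  1
  i=2: 1  2  2  2  2  2  2  2  2  2  2
  i=3: 1  2  2  2  2  2  2  2  2  2  3
  i=4: 1  2  2  2  2  2  2  3  3  3  4
  i=5: 1  2  2  2  2  3  3  4  4  4  5
  i=6: 1  2  2  2  2  3  3  4  5  5  6
  i=7: 1  2  2  2  2  3  3  4  5  6  7
  i=8: 1  2  2  3  3  4  4  5  6  7  8
  i=9: 1  2  2  3  4  5  5  6  7  8  9
  i=10: 1  2  3  4  5  6  6  7  8  9  10
  i=11: 1  2  3  4  5  6  7  8  9  10  11

the unique w with this rank table is (2, 1, 11, 8, 6, 9, 10, 4, 5, 3, 7).

Rothe diagram D(w) (27 cells), 6 SE-corners (essential conditions):

[(1, 1, 0), (3, 10, 2), (4, 7, 2), (7, 5, 2), (7, 7, 3), (9, 3, 2)]


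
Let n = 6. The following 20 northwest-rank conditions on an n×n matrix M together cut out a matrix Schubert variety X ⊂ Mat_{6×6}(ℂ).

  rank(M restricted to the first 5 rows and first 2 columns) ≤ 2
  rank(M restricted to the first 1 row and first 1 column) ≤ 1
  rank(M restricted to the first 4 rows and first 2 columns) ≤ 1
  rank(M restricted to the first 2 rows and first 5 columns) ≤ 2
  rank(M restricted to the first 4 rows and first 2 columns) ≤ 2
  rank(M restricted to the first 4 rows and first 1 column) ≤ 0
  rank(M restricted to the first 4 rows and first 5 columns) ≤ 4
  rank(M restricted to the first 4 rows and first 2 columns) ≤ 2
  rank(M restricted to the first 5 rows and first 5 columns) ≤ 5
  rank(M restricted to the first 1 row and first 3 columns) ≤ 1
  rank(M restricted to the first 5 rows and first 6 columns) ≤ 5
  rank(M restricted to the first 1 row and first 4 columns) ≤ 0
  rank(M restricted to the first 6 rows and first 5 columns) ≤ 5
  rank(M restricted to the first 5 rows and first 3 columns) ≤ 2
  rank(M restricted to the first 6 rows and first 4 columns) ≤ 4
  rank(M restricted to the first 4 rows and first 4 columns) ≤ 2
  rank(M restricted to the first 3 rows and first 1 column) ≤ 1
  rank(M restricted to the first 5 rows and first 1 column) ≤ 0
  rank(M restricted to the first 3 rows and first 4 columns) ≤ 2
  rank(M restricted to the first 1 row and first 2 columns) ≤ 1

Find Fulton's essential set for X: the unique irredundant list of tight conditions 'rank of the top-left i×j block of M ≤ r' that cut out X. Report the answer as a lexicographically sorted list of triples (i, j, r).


Recovering R(i,j) via the rank-extension bound from the 20 conditions:

  i=1: 0, 0, 0, 0, 1, 1
  i=2: 0, 1, 1, 1, 2, 2
  i=3: 0, 1, 2, 2, 3, 3
  i=4: 0, 1, 2, 2, 3, 4
  i=5: 0, 1, 2, 3, 4, 5
  i=6: 1, 2, 3, 4, 5, 6

second differences of R give the permutation w = (5, 2, 3, 6, 4, 1).

Fulton essential set (3 of the 9 Rothe cells):

[(1, 4, 0), (4, 4, 2), (5, 1, 0)]


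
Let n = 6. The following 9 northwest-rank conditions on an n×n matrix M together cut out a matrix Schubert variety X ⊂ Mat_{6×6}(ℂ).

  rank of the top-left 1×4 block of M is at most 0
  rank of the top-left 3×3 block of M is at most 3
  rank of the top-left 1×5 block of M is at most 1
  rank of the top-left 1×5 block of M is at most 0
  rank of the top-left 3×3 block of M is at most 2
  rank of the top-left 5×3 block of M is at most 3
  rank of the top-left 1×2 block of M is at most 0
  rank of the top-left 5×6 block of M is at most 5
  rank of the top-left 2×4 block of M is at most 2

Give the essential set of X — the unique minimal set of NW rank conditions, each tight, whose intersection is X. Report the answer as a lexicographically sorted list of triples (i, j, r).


Reconstructing r_w from the 9 given conditions:

  i=1: 0, 0, 0, 0, 0, 1
  i=2: 1, 1, 1, 1, 1, 2
  i=3: 1, 2, 2, 2, 2, 3
  i=4: 1, 2, 3, 3, 3, 4
  i=5: 1, 2, 3, 4, 4, 5
  i=6: 1, 2, 3, 4, 5, 6

so w = (6, 1, 2, 3, 4, 5).

Rothe diagram D(w) (5 cells), 1 SE-corner (essential condition):

[(1, 5, 0)]


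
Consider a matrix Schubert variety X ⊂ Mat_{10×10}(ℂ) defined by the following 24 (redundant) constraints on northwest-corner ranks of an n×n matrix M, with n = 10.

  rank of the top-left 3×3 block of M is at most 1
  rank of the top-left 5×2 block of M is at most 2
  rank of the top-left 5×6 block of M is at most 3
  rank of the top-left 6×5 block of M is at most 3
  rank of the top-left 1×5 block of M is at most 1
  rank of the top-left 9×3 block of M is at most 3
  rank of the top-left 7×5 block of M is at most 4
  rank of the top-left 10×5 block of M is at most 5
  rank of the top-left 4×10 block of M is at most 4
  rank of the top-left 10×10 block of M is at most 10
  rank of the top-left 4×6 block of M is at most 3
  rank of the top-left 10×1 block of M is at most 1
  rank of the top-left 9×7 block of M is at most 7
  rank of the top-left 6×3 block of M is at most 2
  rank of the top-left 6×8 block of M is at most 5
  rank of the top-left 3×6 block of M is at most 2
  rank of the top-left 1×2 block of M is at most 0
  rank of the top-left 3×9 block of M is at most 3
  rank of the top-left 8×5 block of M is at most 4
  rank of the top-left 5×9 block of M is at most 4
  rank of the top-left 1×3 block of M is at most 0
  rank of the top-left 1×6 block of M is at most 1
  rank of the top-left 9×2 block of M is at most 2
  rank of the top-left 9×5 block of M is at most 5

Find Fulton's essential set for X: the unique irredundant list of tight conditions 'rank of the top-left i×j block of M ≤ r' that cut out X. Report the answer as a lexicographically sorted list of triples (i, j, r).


Computing R[i][j] = min implied NW-rank bound (n=10, 24 conditions):

  i=1: 0  0  0  1  1  1  1  1  1  1
  i=2: 1  1  1  2  2  2  2  2  2  2
  i=3: 1  1  1  2  2  2  3  3  3  3
  i=4: 1  2  2  3  3  3  4  4  4  4
  i=5: 1  2  2  3  3  3  4  4  4  5
  i=6: 1  2  2  3  3  4  5  5  5  6
  i=7: 1  2  3  4  4  5  6  6  6  7
  i=8: 1  2  3  4  4  5  6  7  7  8
  i=9: 1  2  3  4  5  6  7  8  8  9
  i=10: 1  2  3  4  5  6  7  8  9  10

the unique w with this rank table is (4, 1, 7, 2, 10, 6, 3, 8, 5, 9).

|D(w)|=15, |Ess(w)|=8:

[(1, 3, 0), (3, 3, 1), (3, 6, 2), (5, 6, 3), (5, 9, 4), (6, 3, 2), (6, 5, 3), (8, 5, 4)]


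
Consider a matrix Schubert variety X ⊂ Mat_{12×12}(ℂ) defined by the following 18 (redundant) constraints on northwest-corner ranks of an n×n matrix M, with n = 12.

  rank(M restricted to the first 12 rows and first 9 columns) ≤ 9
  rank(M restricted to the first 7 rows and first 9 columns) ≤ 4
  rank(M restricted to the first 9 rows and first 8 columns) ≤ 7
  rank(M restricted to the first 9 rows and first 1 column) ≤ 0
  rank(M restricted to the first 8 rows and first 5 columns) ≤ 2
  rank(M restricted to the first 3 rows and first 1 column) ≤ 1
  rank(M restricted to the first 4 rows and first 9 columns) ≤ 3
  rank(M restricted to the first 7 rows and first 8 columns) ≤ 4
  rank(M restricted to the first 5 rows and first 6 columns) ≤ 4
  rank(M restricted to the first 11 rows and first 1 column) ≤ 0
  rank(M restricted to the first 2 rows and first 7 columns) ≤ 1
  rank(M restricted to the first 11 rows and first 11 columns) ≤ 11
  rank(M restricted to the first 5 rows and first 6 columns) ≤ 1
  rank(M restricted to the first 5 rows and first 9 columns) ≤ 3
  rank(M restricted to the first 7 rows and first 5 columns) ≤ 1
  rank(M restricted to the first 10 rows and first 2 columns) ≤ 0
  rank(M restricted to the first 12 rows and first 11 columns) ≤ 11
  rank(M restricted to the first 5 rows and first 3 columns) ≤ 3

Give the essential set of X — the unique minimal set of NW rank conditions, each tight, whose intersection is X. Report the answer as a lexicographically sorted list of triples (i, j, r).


Recovering R(i,j) via the rank-extension bound from the 18 conditions:

  R[1]: 0 | 0 | 1 | 1 | 1 | 1 | 1 | 1 | 1 | 1 | 1 | 1
  R[2]: 0 | 0 | 1 | 1 | 1 | 1 | 1 | 2 | 2 | 2 | 2 | 2
  R[3]: 0 | 0 | 1 | 1 | 1 | 1 | 2 | 3 | 3 | 3 | 3 | 3
  R[4]: 0 | 0 | 1 | 1 | 1 | 1 | 2 | 3 | 3 | 4 | 4 | 4
  R[5]: 0 | 0 | 1 | 1 | 1 | 1 | 2 | 3 | 3 | 4 | 5 | 5
  R[6]: 0 | 0 | 1 | 1 | 1 | 2 | 3 | 4 | 4 | 5 | 6 | 6
  R[7]: 0 | 0 | 1 | 1 | 1 | 2 | 3 | 4 | 4 | 5 | 6 | 7
  R[8]: 0 | 0 | 1 | 2 | 2 | 3 | 4 | 5 | 5 | 6 | 7 | 8
  R[9]: 0 | 0 | 1 | 2 | 3 | 4 | 5 | 6 | 6 | 7 | 8 | 9
  R[10]: 0 | 0 | 1 | 2 | 3 | 4 | 5 | 6 | 7 | 8 | 9 | 10
  R[11]: 0 | 1 | 2 | 3 | 4 | 5 | 6 | 7 | 8 | 9 | 10 | 11
  R[12]: 1 | 2 | 3 | 4 | 5 | 6 | 7 | 8 | 9 | 10 | 11 | 12

the unique w with this rank table is (3, 8, 7, 10, 11, 6, 12, 4, 5, 9, 2, 1).

|D(w)|=41, |Ess(w)|=7:

[(2, 7, 1), (5, 6, 1), (5, 9, 3), (7, 5, 1), (7, 9, 4), (10, 2, 0), (11, 1, 0)]


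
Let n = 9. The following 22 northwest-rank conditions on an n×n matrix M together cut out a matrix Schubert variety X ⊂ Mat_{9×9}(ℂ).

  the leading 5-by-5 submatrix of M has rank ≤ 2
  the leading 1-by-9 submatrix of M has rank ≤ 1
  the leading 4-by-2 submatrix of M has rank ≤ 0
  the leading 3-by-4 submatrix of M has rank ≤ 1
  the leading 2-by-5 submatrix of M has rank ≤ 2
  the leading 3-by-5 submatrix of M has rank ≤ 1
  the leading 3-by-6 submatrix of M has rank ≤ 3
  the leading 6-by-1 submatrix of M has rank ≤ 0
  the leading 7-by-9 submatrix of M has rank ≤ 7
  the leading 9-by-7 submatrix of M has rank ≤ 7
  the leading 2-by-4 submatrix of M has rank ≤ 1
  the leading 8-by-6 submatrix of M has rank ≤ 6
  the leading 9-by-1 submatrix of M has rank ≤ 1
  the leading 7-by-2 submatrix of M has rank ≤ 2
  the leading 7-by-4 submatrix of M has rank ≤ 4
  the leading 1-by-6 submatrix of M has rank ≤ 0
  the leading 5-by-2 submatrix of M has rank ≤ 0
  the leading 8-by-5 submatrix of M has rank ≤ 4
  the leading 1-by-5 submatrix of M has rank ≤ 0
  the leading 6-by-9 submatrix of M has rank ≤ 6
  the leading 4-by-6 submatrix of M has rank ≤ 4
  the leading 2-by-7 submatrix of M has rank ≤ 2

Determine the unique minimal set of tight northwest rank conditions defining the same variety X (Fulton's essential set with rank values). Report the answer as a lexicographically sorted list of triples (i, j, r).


Rank table r_w(9×9) implied by the 22 constraints:

  row 1: 0 | 0 | 0 | 0 | 0 | 0 | 1 | 1 | 1
  row 2: 0 | 0 | 1 | 1 | 1 | 1 | 2 | 2 | 2
  row 3: 0 | 0 | 1 | 1 | 1 | 2 | 3 | 3 | 3
  row 4: 0 | 0 | 1 | 2 | 2 | 3 | 4 | 4 | 4
  row 5: 0 | 0 | 1 | 2 | 2 | 3 | 4 | 5 | 5
  row 6: 0 | 1 | 2 | 3 | 3 | 4 | 5 | 6 | 6
  row 7: 1 | 2 | 3 | 4 | 4 | 5 | 6 | 7 | 7
  row 8: 1 | 2 | 3 | 4 | 4 | 5 | 6 | 7 | 8
  row 9: 1 | 2 | 3 | 4 | 5 | 6 | 7 | 8 | 9

so w = (7, 3, 6, 4, 8, 2, 1, 9, 5).

D(w) has 19 cells with 6 SE-corners; essential set:

[(1, 6, 0), (3, 5, 1), (5, 2, 0), (5, 5, 2), (6, 1, 0), (8, 5, 4)]


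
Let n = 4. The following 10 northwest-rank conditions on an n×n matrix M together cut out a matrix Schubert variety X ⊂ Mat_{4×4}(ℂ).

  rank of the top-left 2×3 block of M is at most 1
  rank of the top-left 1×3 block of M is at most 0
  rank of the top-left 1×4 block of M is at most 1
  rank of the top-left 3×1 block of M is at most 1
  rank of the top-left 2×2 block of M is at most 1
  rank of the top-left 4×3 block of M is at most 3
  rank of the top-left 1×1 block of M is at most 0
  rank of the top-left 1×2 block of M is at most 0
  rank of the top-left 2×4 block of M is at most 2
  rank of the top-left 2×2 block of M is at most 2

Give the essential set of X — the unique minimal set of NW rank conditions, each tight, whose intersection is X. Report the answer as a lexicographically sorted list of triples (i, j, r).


Computing R[i][j] = min implied NW-rank bound (n=4, 10 conditions):

  R[1]: 0  0  0  1
  R[2]: 1  1  1  2
  R[3]: 1  2  2  3
  R[4]: 1  2  3  4

hence w(1..4) = (4, 1, 2, 3).

1 SE-corner of the 3-cell Rothe diagram gives Ess(w):

[(1, 3, 0)]


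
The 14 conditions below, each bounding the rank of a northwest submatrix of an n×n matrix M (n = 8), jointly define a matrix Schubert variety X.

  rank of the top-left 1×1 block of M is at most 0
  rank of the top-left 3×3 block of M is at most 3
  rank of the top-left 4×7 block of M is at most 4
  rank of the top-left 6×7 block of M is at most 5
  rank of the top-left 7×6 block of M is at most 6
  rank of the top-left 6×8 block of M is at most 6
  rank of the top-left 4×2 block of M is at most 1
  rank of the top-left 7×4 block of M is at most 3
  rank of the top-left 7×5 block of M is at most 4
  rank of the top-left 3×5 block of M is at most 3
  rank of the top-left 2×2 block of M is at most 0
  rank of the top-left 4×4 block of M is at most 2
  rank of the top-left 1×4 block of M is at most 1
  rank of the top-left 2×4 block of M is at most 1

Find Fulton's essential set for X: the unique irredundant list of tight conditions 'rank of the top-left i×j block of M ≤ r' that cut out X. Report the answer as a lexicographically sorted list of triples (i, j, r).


Recovering R(i,j) via the rank-extension bound from the 14 conditions:

  R[1]: 0 | 0 | 1 | 1 | 1 | 1 | 1 | 1
  R[2]: 0 | 0 | 1 | 1 | 2 | 2 | 2 | 2
  R[3]: 1 | 1 | 2 | 2 | 3 | 3 | 3 | 3
  R[4]: 1 | 1 | 2 | 2 | 3 | 4 | 4 | 4
  R[5]: 1 | 2 | 3 | 3 | 4 | 5 | 5 | 5
  R[6]: 1 | 2 | 3 | 3 | 4 | 5 | 5 | 6
  R[7]: 1 | 2 | 3 | 3 | 4 | 5 | 6 | 7
  R[8]: 1 | 2 | 3 | 4 | 5 | 6 | 7 | 8

the unique w with this rank table is (3, 5, 1, 6, 2, 8, 7, 4).

ℓ(w)=10; the 6 essential cells (i,j,r):

[(2, 2, 0), (2, 4, 1), (4, 2, 1), (4, 4, 2), (6, 7, 5), (7, 4, 3)]


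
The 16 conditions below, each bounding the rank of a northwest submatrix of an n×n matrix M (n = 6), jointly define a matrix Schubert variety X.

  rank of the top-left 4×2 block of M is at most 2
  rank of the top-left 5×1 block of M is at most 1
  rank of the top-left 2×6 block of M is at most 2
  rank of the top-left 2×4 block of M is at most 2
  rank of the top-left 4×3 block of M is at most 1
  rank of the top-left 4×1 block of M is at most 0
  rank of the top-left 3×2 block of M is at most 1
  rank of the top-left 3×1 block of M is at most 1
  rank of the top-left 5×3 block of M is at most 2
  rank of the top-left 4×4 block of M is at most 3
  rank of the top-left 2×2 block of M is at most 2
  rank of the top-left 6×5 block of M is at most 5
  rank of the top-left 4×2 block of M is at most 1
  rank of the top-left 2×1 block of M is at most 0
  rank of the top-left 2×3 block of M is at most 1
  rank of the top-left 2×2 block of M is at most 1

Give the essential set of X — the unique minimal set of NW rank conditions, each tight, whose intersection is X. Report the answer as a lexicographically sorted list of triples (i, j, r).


Propagating the 16 rank bounds to every northwest block:

  row 1: 0  1  1  1  1  1
  row 2: 0  1  1  2  2  2
  row 3: 0  1  1  2  3  3
  row 4: 0  1  1  2  3  4
  row 5: 1  2  2  3  4  5
  row 6: 1  2  3  4  5  6

reading off 1-entries of Δ²R: w = (2, 4, 5, 6, 1, 3).

ℓ(w)=7; the 2 essential cells (i,j,r):

[(4, 1, 0), (4, 3, 1)]


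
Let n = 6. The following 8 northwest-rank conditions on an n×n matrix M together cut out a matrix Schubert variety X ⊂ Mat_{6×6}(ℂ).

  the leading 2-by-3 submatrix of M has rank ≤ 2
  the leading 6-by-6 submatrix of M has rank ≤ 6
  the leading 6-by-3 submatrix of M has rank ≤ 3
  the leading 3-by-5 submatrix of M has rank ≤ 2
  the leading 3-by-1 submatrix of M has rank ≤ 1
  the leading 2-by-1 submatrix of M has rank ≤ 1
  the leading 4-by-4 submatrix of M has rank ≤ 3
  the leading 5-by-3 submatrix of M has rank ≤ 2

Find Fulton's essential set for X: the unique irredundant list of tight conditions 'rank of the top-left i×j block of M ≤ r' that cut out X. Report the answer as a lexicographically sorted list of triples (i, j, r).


Computing R[i][j] = min implied NW-rank bound (n=6, 8 conditions):

  1  1  1  1  1  1
  1  2  2  2  2  2
  1  2  2  2  2  3
  1  2  2  3  3  4
  1  2  2  3  4  5
  1  2  3  4  5  6

hence w(1..6) = (1, 2, 6, 4, 5, 3).

2 SE-corners of the 5-cell Rothe diagram give Ess(w):

[(3, 5, 2), (5, 3, 2)]


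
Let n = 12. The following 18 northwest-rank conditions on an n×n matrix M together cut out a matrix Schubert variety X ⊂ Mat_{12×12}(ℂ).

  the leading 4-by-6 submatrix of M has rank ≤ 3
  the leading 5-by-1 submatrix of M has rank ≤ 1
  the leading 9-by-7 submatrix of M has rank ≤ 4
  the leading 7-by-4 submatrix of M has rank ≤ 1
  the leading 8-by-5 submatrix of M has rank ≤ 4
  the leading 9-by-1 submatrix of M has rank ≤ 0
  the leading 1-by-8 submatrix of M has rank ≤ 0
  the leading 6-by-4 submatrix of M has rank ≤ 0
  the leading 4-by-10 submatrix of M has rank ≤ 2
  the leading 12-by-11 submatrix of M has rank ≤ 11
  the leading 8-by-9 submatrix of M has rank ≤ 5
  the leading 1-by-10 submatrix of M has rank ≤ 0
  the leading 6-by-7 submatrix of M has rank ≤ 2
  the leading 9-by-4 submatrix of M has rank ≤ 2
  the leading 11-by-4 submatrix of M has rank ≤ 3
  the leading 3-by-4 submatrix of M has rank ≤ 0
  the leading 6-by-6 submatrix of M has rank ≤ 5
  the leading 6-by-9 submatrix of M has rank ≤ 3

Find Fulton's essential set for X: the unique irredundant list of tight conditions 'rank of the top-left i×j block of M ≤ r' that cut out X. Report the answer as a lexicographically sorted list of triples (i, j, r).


Reconstructing r_w from the 18 given conditions:

  row 1: 0, 0, 0, 0, 0, 0, 0, 0, 0, 0, 1, 1
  row 2: 0, 0, 0, 0, 1, 1, 1, 1, 1, 1, 2, 2
  row 3: 0, 0, 0, 0, 1, 2, 2, 2, 2, 2, 3, 3
  row 4: 0, 0, 0, 0, 1, 2, 2, 2, 2, 2, 3, 4
  row 5: 0, 0, 0, 0, 1, 2, 2, 3, 3, 3, 4, 5
  row 6: 0, 0, 0, 0, 1, 2, 2, 3, 3, 4, 5, 6
  row 7: 0, 1, 1, 1, 2, 3, 3, 4, 4, 5, 6, 7
  row 8: 0, 1, 2, 2, 3, 4, 4, 5, 5, 6, 7, 8
  row 9: 0, 1, 2, 2, 3, 4, 4, 5, 6, 7, 8, 9
  row 10: 1, 2, 3, 3, 4, 5, 5, 6, 7, 8, 9, 10
  row 11: 1, 2, 3, 3, 4, 5, 6, 7, 8, 9, 10, 11
  row 12: 1, 2, 3, 4, 5, 6, 7, 8, 9, 10, 11, 12

hence w(1..12) = (11, 5, 6, 12, 8, 10, 2, 3, 9, 1, 7, 4).

|D(w)|=43, |Ess(w)|=9:

[(1, 10, 0), (4, 10, 2), (6, 4, 0), (6, 7, 2), (6, 9, 3), (9, 1, 0), (9, 4, 2), (9, 7, 4), (11, 4, 3)]
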